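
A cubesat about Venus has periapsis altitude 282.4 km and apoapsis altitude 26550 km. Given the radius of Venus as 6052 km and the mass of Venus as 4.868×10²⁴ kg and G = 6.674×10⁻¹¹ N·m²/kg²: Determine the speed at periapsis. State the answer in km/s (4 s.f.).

v ≈ 9.268 km/s

μ = GM = 6.674×10⁻¹¹ × 4.868×10²⁴ = 3.249×10¹⁴ m³/s².
r_p = 6052 + 282.4 = 6334.4 km = 6.3344×10⁶ m.
r_a = 6052 + 26550 = 32602 km = 3.2602×10⁷ m.
Semi-major axis a = (r_p + r_a)/2 = 19468 km = 1.947×10⁷ m.
Vis-viva: v² = μ(2/r − 1/a) = 3.249×10¹⁴ × (3.157×10⁻⁷ − 5.137×10⁻⁸) = 8.589×10⁷ m²/s².
v = 9268 m/s = 9.268 km/s.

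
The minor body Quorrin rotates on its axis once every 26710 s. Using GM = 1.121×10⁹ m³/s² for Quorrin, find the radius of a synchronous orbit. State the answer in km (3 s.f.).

r_sync ≈ 273 km

A synchronous orbit has period T, so by Kepler's third law a = (μT²/4π²)^(1/3).
μT²/4π² = 1.121×10⁹ × (2.671×10⁴)² / 39.48 = 2.026×10¹⁶ m³.
a = 2.726×10⁵ m = 272.60 km.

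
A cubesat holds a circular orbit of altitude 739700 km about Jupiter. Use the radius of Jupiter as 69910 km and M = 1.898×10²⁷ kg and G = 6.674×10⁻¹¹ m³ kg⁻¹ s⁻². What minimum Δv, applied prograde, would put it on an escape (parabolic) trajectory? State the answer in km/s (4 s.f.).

μ = GM = 6.674×10⁻¹¹ × 1.898×10²⁷ = 1.267×10¹⁷ m³/s².
r = 69910 + 739700 = 809610 km = 8.0961×10⁸ m.
Circular speed v_c = √(μ/r) = 12510 m/s.
Escape speed v_esc = √(2μ/r) = √2 × v_c = 17690 m/s.
Δv = v_esc − v_c = 5181 m/s = 5.181 km/s.

Δv ≈ 5.181 km/s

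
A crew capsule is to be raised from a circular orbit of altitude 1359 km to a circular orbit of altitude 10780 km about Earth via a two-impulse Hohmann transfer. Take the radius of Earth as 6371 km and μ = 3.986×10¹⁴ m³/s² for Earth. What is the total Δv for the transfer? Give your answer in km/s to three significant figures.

Δv_total ≈ 2.27 km/s

r₁ = 6371 + 1359 = 7730.0 km = 7.7300×10⁶ m.
r₂ = 6371 + 10780 = 17151 km = 1.7151×10⁷ m.
Transfer ellipse a_t = (r₁ + r₂)/2 = 1.244×10⁷ m.
At r₁: circular v_c1 = √(μ/r₁) = 7181 m/s; transfer-perigee v_p = √[μ(2/r₁ − 1/a_t)] = 8431 m/s.
Δv₁ = v_p − v_c1 = 1251 m/s.
At r₂: circular v_c2 = √(μ/r₂) = 4821 m/s; transfer-apogee v_a = √[μ(2/r₂ − 1/a_t)] = 3800 m/s.
Δv₂ = v_c2 − v_a = 1021 m/s.
Total Δv = Δv₁ + Δv₂ = 2271 m/s = 2.271 km/s.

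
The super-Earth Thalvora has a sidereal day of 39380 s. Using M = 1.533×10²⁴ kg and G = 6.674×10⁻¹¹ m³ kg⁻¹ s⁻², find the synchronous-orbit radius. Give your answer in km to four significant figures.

r_sync ≈ 15900 km

μ = GM = 6.674×10⁻¹¹ × 1.533×10²⁴ = 1.023×10¹⁴ m³/s².
A synchronous orbit has period T, so by Kepler's third law a = (μT²/4π²)^(1/3).
μT²/4π² = 1.023×10¹⁴ × (3.938×10⁴)² / 39.48 = 4.019×10²¹ m³.
a = 1.590×10⁷ m = 15899 km.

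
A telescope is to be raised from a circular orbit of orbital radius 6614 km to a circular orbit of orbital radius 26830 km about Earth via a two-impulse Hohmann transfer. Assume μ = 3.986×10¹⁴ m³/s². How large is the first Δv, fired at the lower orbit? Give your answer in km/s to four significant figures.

Δv ≈ 2.070 km/s

r₁ = 6614 km = 6.614×10⁶ m.
r₂ = 26830 km = 2.683×10⁷ m.
Transfer ellipse a_t = (r₁ + r₂)/2 = 1.672×10⁷ m.
At r₁: circular v_c1 = √(μ/r₁) = 7763 m/s; transfer-perigee v_p = √[μ(2/r₁ − 1/a_t)] = 9833 m/s.
Δv₁ = v_p − v_c1 = 2070 m/s.
= 2.070 km/s.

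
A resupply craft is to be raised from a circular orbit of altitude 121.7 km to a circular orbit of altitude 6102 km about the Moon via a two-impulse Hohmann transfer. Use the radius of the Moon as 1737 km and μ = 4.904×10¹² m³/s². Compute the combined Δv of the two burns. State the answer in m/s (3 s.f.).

r₁ = 1737 + 121.7 = 1858.7 km = 1.8587×10⁶ m.
r₂ = 1737 + 6102 = 7839.0 km = 7.8390×10⁶ m.
Transfer ellipse a_t = (r₁ + r₂)/2 = 4.849×10⁶ m.
At r₁: circular v_c1 = √(μ/r₁) = 1624 m/s; transfer-perilune v_p = √[μ(2/r₁ − 1/a_t)] = 2065 m/s.
Δv₁ = v_p − v_c1 = 441.0 m/s.
At r₂: circular v_c2 = √(μ/r₂) = 790.9 m/s; transfer-apolune v_a = √[μ(2/r₂ − 1/a_t)] = 489.7 m/s.
Δv₂ = v_c2 − v_a = 301.2 m/s.
Total Δv = Δv₁ + Δv₂ = 742.2 m/s.

Δv_total ≈ 742 m/s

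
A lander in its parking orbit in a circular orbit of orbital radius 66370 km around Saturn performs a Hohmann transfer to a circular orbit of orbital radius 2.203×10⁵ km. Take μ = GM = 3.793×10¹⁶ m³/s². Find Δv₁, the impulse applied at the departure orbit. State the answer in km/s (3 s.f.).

r₁ = 66370 km = 6.637×10⁷ m.
r₂ = 2.203×10⁵ km = 2.203×10⁸ m.
Transfer ellipse a_t = (r₁ + r₂)/2 = 1.433×10⁸ m.
At r₁: circular v_c1 = √(μ/r₁) = 23910 m/s; transfer-perikrone v_p = √[μ(2/r₁ − 1/a_t)] = 29640 m/s.
Δv₁ = v_p − v_c1 = 5731 m/s.
= 5.731 km/s.

Δv ≈ 5.73 km/s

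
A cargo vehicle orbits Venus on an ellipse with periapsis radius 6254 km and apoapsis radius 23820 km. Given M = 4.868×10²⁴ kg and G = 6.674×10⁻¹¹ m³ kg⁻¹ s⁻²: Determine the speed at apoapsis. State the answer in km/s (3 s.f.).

v ≈ 2.38 km/s

μ = GM = 6.674×10⁻¹¹ × 4.868×10²⁴ = 3.249×10¹⁴ m³/s².
Semi-major axis a = (r_p + r_a)/2 = 15037 km = 1.504×10⁷ m.
Vis-viva: v² = μ(2/r − 1/a) = 3.249×10¹⁴ × (8.396×10⁻⁸ − 6.650×10⁻⁸) = 5.673×10⁶ m²/s².
v = 2382 m/s = 2.382 km/s.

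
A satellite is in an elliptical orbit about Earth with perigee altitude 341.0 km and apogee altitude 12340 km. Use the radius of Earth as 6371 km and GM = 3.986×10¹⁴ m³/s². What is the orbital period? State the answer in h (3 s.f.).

T ≈ 3.96 h

r_p = 6371 + 341.0 = 6712.0 km = 6.7120×10⁶ m.
r_a = 6371 + 12340 = 18711 km = 1.8711×10⁷ m.
Semi-major axis a = (r_p + r_a)/2 = (6712.0 + 18711)/2 = 12712 km = 1.271×10⁷ m.
By Kepler's third law T = 2π√(a³/μ) = 2π × 2.270×10³ = 1.426×10⁴ s.
= 3.962 h.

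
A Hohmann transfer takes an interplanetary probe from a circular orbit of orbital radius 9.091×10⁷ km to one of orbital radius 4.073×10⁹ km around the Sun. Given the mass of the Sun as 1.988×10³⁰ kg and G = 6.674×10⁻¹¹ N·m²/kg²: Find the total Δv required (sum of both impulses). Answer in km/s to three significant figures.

Δv_total ≈ 19.7 km/s

μ = GM = 6.674×10⁻¹¹ × 1.988×10³⁰ = 1.327×10²⁰ m³/s².
r₁ = 9.091×10⁷ km = 9.091×10¹⁰ m.
r₂ = 4.073×10⁹ km = 4.073×10¹² m.
Transfer ellipse a_t = (r₁ + r₂)/2 = 2.082×10¹² m.
At r₁: circular v_c1 = √(μ/r₁) = 38200 m/s; transfer-perihelion v_p = √[μ(2/r₁ − 1/a_t)] = 53430 m/s.
Δv₁ = v_p − v_c1 = 15230 m/s.
At r₂: circular v_c2 = √(μ/r₂) = 5707 m/s; transfer-aphelion v_a = √[μ(2/r₂ − 1/a_t)] = 1193 m/s.
Δv₂ = v_c2 − v_a = 4515 m/s.
Total Δv = Δv₁ + Δv₂ = 19750 m/s = 19.75 km/s.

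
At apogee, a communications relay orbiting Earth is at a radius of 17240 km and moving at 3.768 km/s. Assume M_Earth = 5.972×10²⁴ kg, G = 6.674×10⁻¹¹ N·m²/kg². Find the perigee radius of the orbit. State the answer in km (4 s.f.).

perigee radius ≈ 7639 km

μ = GM = 6.674×10⁻¹¹ × 5.972×10²⁴ = 3.986×10¹⁴ m³/s².
r_a = 1.724×10⁷ m.
Specific energy ε = v²/2 − μ/r = -1.602×10⁷ J/kg, so a = −μ/(2ε) = 1.244×10⁷ m.
The apsides satisfy r_p + r_a = 2a, so the perigee radius is 2a − r_a = 7.639×10⁶ m = 7639.5 km.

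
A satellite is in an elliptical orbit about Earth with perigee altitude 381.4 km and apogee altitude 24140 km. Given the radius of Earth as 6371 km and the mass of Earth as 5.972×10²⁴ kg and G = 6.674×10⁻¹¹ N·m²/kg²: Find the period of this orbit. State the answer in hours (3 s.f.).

μ = GM = 6.674×10⁻¹¹ × 5.972×10²⁴ = 3.986×10¹⁴ m³/s².
r_p = 6371 + 381.4 = 6752.4 km = 6.7524×10⁶ m.
r_a = 6371 + 24140 = 30511 km = 3.0511×10⁷ m.
Semi-major axis a = (r_p + r_a)/2 = (6752.4 + 30511)/2 = 18632 km = 1.863×10⁷ m.
By Kepler's third law T = 2π√(a³/μ) = 2π × 4.028×10³ = 2.531×10⁴ s.
= 7.031 hours.

T ≈ 7.03 hours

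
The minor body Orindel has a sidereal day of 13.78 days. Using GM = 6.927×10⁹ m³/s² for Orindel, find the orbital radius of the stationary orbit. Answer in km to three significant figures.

T = 13.78 days = 1.191×10⁶ s.
A synchronous orbit has period T, so by Kepler's third law a = (μT²/4π²)^(1/3).
μT²/4π² = 6.927×10⁹ × (1.191×10⁶)² / 39.48 = 2.487×10²⁰ m³.
a = 6.289×10⁶ m = 6288.8 km.

r_sync ≈ 6290 km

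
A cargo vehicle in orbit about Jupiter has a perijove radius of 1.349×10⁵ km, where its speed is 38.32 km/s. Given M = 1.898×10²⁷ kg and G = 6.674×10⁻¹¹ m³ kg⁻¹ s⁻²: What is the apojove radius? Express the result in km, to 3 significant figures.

μ = GM = 6.674×10⁻¹¹ × 1.898×10²⁷ = 1.267×10¹⁷ m³/s².
r_p = 1.349×10⁸ m.
Specific energy ε = v²/2 − μ/r = -2.048×10⁸ J/kg, so a = −μ/(2ε) = 3.093×10⁸ m.
The apsides satisfy r_p + r_a = 2a, so the apojove radius is 2a − r_p = 4.836×10⁸ m = 4.8362×10⁵ km.

apojove radius ≈ 4.84×10⁵ km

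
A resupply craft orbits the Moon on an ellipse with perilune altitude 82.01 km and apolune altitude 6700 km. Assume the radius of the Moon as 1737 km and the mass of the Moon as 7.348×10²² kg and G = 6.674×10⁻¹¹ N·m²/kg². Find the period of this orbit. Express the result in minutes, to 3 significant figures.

T ≈ 549 minutes

μ = GM = 6.674×10⁻¹¹ × 7.348×10²² = 4.904×10¹² m³/s².
r_p = 1737 + 82.01 = 1819.0 km = 1.8190×10⁶ m.
r_a = 1737 + 6700 = 8437.0 km = 8.4370×10⁶ m.
Semi-major axis a = (r_p + r_a)/2 = (1819.0 + 8437.0)/2 = 5128.0 km = 5.128×10⁶ m.
By Kepler's third law T = 2π√(a³/μ) = 2π × 5.244×10³ = 3.295×10⁴ s.
= 549.1 minutes.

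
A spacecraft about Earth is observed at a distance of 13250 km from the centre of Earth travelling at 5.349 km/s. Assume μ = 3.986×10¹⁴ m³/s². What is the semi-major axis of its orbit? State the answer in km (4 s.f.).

a ≈ 12630 km

r = 1.325×10⁷ m.
Specific orbital energy ε = v²/2 − μ/r = (5349)²/2 − 3.986×10¹⁴/1.325×10⁷ = -1.578×10⁷ J/kg.
Since ε = −μ/(2a), a = −μ/(2ε) = 1.263×10⁷ m = 12632 km.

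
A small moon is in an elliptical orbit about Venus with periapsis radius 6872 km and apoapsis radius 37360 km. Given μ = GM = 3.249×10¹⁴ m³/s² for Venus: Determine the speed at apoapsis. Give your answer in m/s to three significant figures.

Semi-major axis a = (r_p + r_a)/2 = 22116 km = 2.212×10⁷ m.
Vis-viva: v² = μ(2/r − 1/a) = 3.249×10¹⁴ × (5.353×10⁻⁸ − 4.522×10⁻⁸) = 2.702×10⁶ m²/s².
v = 1644 m/s.

v ≈ 1640 m/s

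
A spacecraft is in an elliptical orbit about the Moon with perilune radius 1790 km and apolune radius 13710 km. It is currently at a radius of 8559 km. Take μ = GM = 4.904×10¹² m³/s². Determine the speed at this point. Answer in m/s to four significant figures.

v ≈ 716.3 m/s

Semi-major axis a = (r_p + r_a)/2 = 7750.0 km = 7.750×10⁶ m.
Vis-viva: v² = μ(2/r − 1/a) = 4.904×10¹² × (2.337×10⁻⁷ − 1.290×10⁻⁷) = 5.132×10⁵ m²/s².
v = 716.3 m/s.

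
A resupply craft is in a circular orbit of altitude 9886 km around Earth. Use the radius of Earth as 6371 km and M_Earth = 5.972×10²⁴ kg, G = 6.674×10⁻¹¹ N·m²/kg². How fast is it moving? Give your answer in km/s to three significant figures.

v ≈ 4.95 km/s

μ = GM = 6.674×10⁻¹¹ × 5.972×10²⁴ = 3.986×10¹⁴ m³/s².
r = 6371 + 9886 = 16257 km = 1.6257×10⁷ m.
For a circular orbit v = √(μ/r) = √(3.986×10¹⁴ / 1.626×10⁷) = √(2.452×10⁷) = 4951 m/s.
That is 4.951 km/s.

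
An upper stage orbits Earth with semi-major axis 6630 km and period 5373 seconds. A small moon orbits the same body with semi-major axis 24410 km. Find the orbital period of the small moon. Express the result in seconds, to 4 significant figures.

T₂ ≈ 37960 seconds

Kepler's third law: T² ∝ a³, so T₂ = T₁ (a₂/a₁)^(3/2).
a₂/a₁ = 3.682, (a₂/a₁)^(3/2) = 7.064.
T₂ = 5373 × 7.064 = 37960 seconds.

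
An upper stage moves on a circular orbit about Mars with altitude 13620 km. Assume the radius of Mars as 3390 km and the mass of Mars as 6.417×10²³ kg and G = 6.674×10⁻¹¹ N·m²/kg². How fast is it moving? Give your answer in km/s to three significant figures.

v ≈ 1.59 km/s

μ = GM = 6.674×10⁻¹¹ × 6.417×10²³ = 4.283×10¹³ m³/s².
r = 3390 + 13620 = 17010 km = 1.7010×10⁷ m.
For a circular orbit v = √(μ/r) = √(4.283×10¹³ / 1.701×10⁷) = √(2.518×10⁶) = 1587 m/s.
That is 1.587 km/s.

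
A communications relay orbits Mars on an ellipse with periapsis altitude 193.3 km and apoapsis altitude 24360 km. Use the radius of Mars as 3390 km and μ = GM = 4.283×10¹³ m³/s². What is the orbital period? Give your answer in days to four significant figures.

r_p = 3390 + 193.3 = 3583.3 km = 3.5833×10⁶ m.
r_a = 3390 + 24360 = 27750 km = 2.7750×10⁷ m.
Semi-major axis a = (r_p + r_a)/2 = (3583.3 + 27750)/2 = 15667 km = 1.567×10⁷ m.
By Kepler's third law T = 2π√(a³/μ) = 2π × 9.475×10³ = 5.953×10⁴ s.
= 0.6891 days.

T ≈ 0.6891 days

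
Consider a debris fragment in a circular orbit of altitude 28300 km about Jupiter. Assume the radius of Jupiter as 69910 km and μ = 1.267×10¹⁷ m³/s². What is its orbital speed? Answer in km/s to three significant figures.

v ≈ 35.9 km/s

r = 69910 + 28300 = 98210 km = 9.8210×10⁷ m.
For a circular orbit v = √(μ/r) = √(1.267×10¹⁷ / 9.821×10⁷) = √(1.290×10⁹) = 35920 m/s.
That is 35.92 km/s.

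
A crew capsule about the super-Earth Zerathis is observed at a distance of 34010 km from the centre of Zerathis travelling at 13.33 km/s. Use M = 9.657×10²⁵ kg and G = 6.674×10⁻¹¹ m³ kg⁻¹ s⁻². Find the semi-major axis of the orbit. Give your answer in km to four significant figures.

a ≈ 32010 km

μ = GM = 6.674×10⁻¹¹ × 9.657×10²⁵ = 6.445×10¹⁵ m³/s².
r = 3.401×10⁷ m.
Vis-viva rearranged: 1/a = 2/r − v²/μ = 5.881×10⁻⁸ − 2.757×10⁻⁸ = 3.124×10⁻⁸ m⁻¹.
a = 3.201×10⁷ m = 32014 km.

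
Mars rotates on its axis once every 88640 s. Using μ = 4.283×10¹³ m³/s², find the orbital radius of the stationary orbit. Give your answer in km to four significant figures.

r_sync ≈ 20430 km

A synchronous orbit has period T, so by Kepler's third law a = (μT²/4π²)^(1/3).
μT²/4π² = 4.283×10¹³ × (8.864×10⁴)² / 39.48 = 8.524×10²¹ m³.
a = 2.043×10⁷ m = 20428 km.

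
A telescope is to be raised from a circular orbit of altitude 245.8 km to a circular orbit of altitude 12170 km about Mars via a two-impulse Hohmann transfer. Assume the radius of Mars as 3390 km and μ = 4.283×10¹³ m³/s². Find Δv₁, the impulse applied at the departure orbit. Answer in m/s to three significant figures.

Δv ≈ 938 m/s

r₁ = 3390 + 245.8 = 3635.8 km = 3.6358×10⁶ m.
r₂ = 3390 + 12170 = 15560 km = 1.5560×10⁷ m.
Transfer ellipse a_t = (r₁ + r₂)/2 = 9.598×10⁶ m.
At r₁: circular v_c1 = √(μ/r₁) = 3432 m/s; transfer-periapsis v_p = √[μ(2/r₁ − 1/a_t)] = 4370 m/s.
Δv₁ = v_p − v_c1 = 937.9 m/s.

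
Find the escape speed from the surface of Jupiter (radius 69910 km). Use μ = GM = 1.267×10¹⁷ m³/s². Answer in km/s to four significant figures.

v_esc ≈ 60.21 km/s

r = R = 6.991×10⁷ m.
Escape speed v_esc = √(2μ/r) = √(2 × 1.267×10¹⁷ / 6.991×10⁷) = √(3.625×10⁹) = 60210 m/s.
= 60.21 km/s.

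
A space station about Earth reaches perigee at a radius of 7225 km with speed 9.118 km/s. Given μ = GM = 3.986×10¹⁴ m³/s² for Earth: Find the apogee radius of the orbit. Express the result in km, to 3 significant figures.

apogee radius ≈ 22100 km

r_p = 7.225×10⁶ m.
Specific energy ε = v²/2 − μ/r = -1.360×10⁷ J/kg, so a = −μ/(2ε) = 1.465×10⁷ m.
The apsides satisfy r_p + r_a = 2a, so the apogee radius is 2a − r_p = 2.208×10⁷ m = 22083 km.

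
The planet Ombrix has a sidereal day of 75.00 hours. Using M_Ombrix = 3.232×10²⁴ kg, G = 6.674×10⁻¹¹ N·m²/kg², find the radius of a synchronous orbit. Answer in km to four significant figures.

μ = GM = 6.674×10⁻¹¹ × 3.232×10²⁴ = 2.157×10¹⁴ m³/s².
T = 75.00 hours = 2.700×10⁵ s.
A synchronous orbit has period T, so by Kepler's third law a = (μT²/4π²)^(1/3).
μT²/4π² = 2.157×10¹⁴ × (2.700×10⁵)² / 39.48 = 3.983×10²³ m³.
a = 7.358×10⁷ m = 73577 km.

r_sync ≈ 73580 km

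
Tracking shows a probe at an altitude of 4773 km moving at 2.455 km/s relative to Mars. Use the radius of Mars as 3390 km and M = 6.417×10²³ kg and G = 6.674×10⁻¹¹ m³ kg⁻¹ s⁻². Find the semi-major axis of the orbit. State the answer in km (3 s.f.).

μ = GM = 6.674×10⁻¹¹ × 6.417×10²³ = 4.283×10¹³ m³/s².
r = 3390 + 4773 = 8163.0 km = 8.163×10⁶ m.
Specific orbital energy ε = v²/2 − μ/r = (2455)²/2 − 4.283×10¹³/8.163×10⁶ = -2.233×10⁶ J/kg.
Since ε = −μ/(2a), a = −μ/(2ε) = 9.590×10⁶ m = 9589.7 km.

a ≈ 9590 km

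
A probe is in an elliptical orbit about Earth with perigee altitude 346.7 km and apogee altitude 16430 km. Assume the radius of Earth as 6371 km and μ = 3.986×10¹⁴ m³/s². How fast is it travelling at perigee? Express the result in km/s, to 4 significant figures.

r_p = 6371 + 346.7 = 6717.7 km = 6.7177×10⁶ m.
r_a = 6371 + 16430 = 22801 km = 2.2801×10⁷ m.
Semi-major axis a = (r_p + r_a)/2 = 14759 km = 1.476×10⁷ m.
Vis-viva: v² = μ(2/r − 1/a) = 3.986×10¹⁴ × (2.977×10⁻⁷ − 6.775×10⁻⁸) = 9.166×10⁷ m²/s².
v = 9574 m/s = 9.574 km/s.

v ≈ 9.574 km/s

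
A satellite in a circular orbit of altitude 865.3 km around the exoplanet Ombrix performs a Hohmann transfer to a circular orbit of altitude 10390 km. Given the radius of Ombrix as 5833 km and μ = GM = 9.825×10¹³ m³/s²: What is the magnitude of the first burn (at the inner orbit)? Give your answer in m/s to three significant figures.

r₁ = 5833 + 865.3 = 6698.3 km = 6.6983×10⁶ m.
r₂ = 5833 + 10390 = 16223 km = 1.6223×10⁷ m.
Transfer ellipse a_t = (r₁ + r₂)/2 = 1.146×10⁷ m.
At r₁: circular v_c1 = √(μ/r₁) = 3830 m/s; transfer-periapsis v_p = √[μ(2/r₁ − 1/a_t)] = 4557 m/s.
Δv₁ = v_p − v_c1 = 726.8 m/s.

Δv ≈ 727 m/s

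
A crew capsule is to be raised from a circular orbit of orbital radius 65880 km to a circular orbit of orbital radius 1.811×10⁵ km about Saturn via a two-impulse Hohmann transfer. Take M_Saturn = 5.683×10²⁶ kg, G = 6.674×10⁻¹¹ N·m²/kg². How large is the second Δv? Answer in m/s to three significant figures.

Δv ≈ 3900 m/s

μ = GM = 6.674×10⁻¹¹ × 5.683×10²⁶ = 3.793×10¹⁶ m³/s².
r₁ = 65880 km = 6.588×10⁷ m.
r₂ = 1.811×10⁵ km = 1.811×10⁸ m.
Transfer ellipse a_t = (r₁ + r₂)/2 = 1.235×10⁸ m.
At r₁: circular v_c1 = √(μ/r₁) = 23990 m/s; transfer-perikrone v_p = √[μ(2/r₁ − 1/a_t)] = 29060 m/s.
At r₂: circular v_c2 = √(μ/r₂) = 14470 m/s; transfer-apokrone v_a = √[μ(2/r₂ − 1/a_t)] = 10570 m/s.
Δv₂ = v_c2 − v_a = 3902 m/s.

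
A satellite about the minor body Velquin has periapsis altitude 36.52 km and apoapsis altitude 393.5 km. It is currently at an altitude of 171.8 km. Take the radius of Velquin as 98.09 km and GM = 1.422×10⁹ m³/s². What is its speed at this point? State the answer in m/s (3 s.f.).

r_p = 98.09 + 36.52 = 134.61 km = 1.3461×10⁵ m.
r_a = 98.09 + 393.5 = 491.59 km = 4.9159×10⁵ m.
r = 98.09 + 171.8 = 269.89 km = 2.699×10⁵ m.
Semi-major axis a = (r_p + r_a)/2 = 313.10 km = 3.131×10⁵ m.
Vis-viva: v² = μ(2/r − 1/a) = 1.422×10⁹ × (7.410×10⁻⁶ − 3.194×10⁻⁶) = 5.996×10³ m²/s².
v = 77.43 m/s.

v ≈ 77.4 m/s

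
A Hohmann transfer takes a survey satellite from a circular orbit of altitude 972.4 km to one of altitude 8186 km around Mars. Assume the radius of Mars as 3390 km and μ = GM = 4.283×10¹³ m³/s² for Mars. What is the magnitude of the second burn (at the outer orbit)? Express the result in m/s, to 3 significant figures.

Δv ≈ 500 m/s

r₁ = 3390 + 972.4 = 4362.4 km = 4.3624×10⁶ m.
r₂ = 3390 + 8186 = 11576 km = 1.1576×10⁷ m.
Transfer ellipse a_t = (r₁ + r₂)/2 = 7.969×10⁶ m.
At r₁: circular v_c1 = √(μ/r₁) = 3133 m/s; transfer-periapsis v_p = √[μ(2/r₁ − 1/a_t)] = 3776 m/s.
At r₂: circular v_c2 = √(μ/r₂) = 1924 m/s; transfer-apoapsis v_a = √[μ(2/r₂ − 1/a_t)] = 1423 m/s.
Δv₂ = v_c2 − v_a = 500.4 m/s.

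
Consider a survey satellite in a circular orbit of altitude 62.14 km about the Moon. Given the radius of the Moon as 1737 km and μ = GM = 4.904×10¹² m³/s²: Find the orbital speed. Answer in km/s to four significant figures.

v ≈ 1.651 km/s

r = 1737 + 62.14 = 1799.1 km = 1.7991×10⁶ m.
For a circular orbit v = √(μ/r) = √(4.904×10¹² / 1.799×10⁶) = √(2.726×10⁶) = 1651 m/s.
That is 1.651 km/s.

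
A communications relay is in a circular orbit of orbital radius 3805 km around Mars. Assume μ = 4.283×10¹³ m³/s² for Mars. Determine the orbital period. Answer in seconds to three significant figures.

T ≈ 7130 seconds

r = 3805 km = 3.805×10⁶ m.
Kepler's third law: T = 2π√(r³/μ) = 2π√((3.805×10⁶)³ / 4.283×10¹³).
r³/μ = 1.286×10⁶ s², so T = 2π × 1.134×10³ = 7.126×10³ s.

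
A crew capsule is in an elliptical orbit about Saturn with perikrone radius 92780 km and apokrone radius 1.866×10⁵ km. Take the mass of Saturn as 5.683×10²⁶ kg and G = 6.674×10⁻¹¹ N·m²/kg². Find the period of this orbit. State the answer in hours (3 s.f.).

T ≈ 14.8 hours

μ = GM = 6.674×10⁻¹¹ × 5.683×10²⁶ = 3.793×10¹⁶ m³/s².
Semi-major axis a = (r_p + r_a)/2 = (92780 + 1.8660×10⁵)/2 = 1.3969×10⁵ km = 1.397×10⁸ m.
By Kepler's third law T = 2π√(a³/μ) = 2π × 8.477×10³ = 5.327×10⁴ s.
= 14.80 hours.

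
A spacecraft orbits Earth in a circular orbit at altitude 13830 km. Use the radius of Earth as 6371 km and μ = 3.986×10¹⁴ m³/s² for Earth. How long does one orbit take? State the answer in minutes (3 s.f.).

T ≈ 476 minutes

r = 6371 + 13830 = 20201 km = 2.0201×10⁷ m.
Kepler's third law: T = 2π√(r³/μ) = 2π√((2.020×10⁷)³ / 3.986×10¹⁴).
r³/μ = 2.068×10⁷ s², so T = 2π × 4.548×10³ = 2.857×10⁴ s.
Converting: 2.857×10⁴ s ÷ 60.00 = 476.2 minutes.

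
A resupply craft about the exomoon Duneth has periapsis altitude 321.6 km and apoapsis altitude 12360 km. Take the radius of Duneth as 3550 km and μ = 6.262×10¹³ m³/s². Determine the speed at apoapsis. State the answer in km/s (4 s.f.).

v ≈ 1.241 km/s

r_p = 3550 + 321.6 = 3871.6 km = 3.8716×10⁶ m.
r_a = 3550 + 12360 = 15910 km = 1.5910×10⁷ m.
Semi-major axis a = (r_p + r_a)/2 = 9890.8 km = 9.891×10⁶ m.
Vis-viva: v² = μ(2/r − 1/a) = 6.262×10¹³ × (1.257×10⁻⁷ − 1.011×10⁻⁷) = 1.541×10⁶ m²/s².
v = 1241 m/s = 1.241 km/s.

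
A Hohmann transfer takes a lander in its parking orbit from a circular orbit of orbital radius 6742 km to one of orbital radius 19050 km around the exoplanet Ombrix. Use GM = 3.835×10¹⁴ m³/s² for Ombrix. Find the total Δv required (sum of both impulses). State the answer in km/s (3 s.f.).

r₁ = 6742 km = 6.742×10⁶ m.
r₂ = 19050 km = 1.905×10⁷ m.
Transfer ellipse a_t = (r₁ + r₂)/2 = 1.290×10⁷ m.
At r₁: circular v_c1 = √(μ/r₁) = 7542 m/s; transfer-periapsis v_p = √[μ(2/r₁ − 1/a_t)] = 9167 m/s.
Δv₁ = v_p − v_c1 = 1625 m/s.
At r₂: circular v_c2 = √(μ/r₂) = 4487 m/s; transfer-apoapsis v_a = √[μ(2/r₂ − 1/a_t)] = 3244 m/s.
Δv₂ = v_c2 − v_a = 1243 m/s.
Total Δv = Δv₁ + Δv₂ = 2867 m/s = 2.867 km/s.

Δv_total ≈ 2.87 km/s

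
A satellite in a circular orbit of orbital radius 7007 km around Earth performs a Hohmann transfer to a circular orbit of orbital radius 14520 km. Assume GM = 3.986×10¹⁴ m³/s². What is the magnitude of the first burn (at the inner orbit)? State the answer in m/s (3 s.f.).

r₁ = 7007 km = 7.007×10⁶ m.
r₂ = 14520 km = 1.452×10⁷ m.
Transfer ellipse a_t = (r₁ + r₂)/2 = 1.076×10⁷ m.
At r₁: circular v_c1 = √(μ/r₁) = 7542 m/s; transfer-perigee v_p = √[μ(2/r₁ − 1/a_t)] = 8760 m/s.
Δv₁ = v_p − v_c1 = 1218 m/s.

Δv ≈ 1220 m/s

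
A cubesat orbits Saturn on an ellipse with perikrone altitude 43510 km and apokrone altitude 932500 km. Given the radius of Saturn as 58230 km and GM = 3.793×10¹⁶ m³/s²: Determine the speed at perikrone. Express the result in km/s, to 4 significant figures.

v ≈ 26.00 km/s

r_p = 58230 + 43510 = 101740 km = 1.0174×10⁸ m.
r_a = 58230 + 932500 = 990730 km = 9.9073×10⁸ m.
Semi-major axis a = (r_p + r_a)/2 = 5.4624×10⁵ km = 5.462×10⁸ m.
Vis-viva: v² = μ(2/r − 1/a) = 3.793×10¹⁶ × (1.966×10⁻⁸ − 1.831×10⁻⁹) = 6.762×10⁸ m²/s².
v = 26000 m/s = 26.00 km/s.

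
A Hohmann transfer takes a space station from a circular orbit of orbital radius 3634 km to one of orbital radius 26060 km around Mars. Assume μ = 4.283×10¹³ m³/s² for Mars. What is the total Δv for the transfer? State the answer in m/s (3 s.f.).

Δv_total ≈ 1760 m/s

r₁ = 3634 km = 3.634×10⁶ m.
r₂ = 26060 km = 2.606×10⁷ m.
Transfer ellipse a_t = (r₁ + r₂)/2 = 1.485×10⁷ m.
At r₁: circular v_c1 = √(μ/r₁) = 3433 m/s; transfer-periapsis v_p = √[μ(2/r₁ − 1/a_t)] = 4548 m/s.
Δv₁ = v_p − v_c1 = 1115 m/s.
At r₂: circular v_c2 = √(μ/r₂) = 1282 m/s; transfer-apoapsis v_a = √[μ(2/r₂ − 1/a_t)] = 634.2 m/s.
Δv₂ = v_c2 − v_a = 647.7 m/s.
Total Δv = Δv₁ + Δv₂ = 1763 m/s.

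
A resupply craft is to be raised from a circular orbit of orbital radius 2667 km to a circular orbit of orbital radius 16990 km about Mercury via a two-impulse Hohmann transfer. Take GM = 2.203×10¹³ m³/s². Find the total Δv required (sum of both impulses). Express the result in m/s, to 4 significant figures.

r₁ = 2667 km = 2.667×10⁶ m.
r₂ = 16990 km = 1.699×10⁷ m.
Transfer ellipse a_t = (r₁ + r₂)/2 = 9.828×10⁶ m.
At r₁: circular v_c1 = √(μ/r₁) = 2874 m/s; transfer-periherm v_p = √[μ(2/r₁ − 1/a_t)] = 3779 m/s.
Δv₁ = v_p − v_c1 = 904.7 m/s.
At r₂: circular v_c2 = √(μ/r₂) = 1139 m/s; transfer-apoherm v_a = √[μ(2/r₂ − 1/a_t)] = 593.2 m/s.
Δv₂ = v_c2 − v_a = 545.5 m/s.
Total Δv = Δv₁ + Δv₂ = 1450 m/s.

Δv_total ≈ 1450 m/s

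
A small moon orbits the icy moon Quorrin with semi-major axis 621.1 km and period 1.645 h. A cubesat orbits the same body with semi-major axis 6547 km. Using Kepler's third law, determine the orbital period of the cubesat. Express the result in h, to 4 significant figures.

Kepler's third law: T² ∝ a³, so T₂ = T₁ (a₂/a₁)^(3/2).
a₂/a₁ = 10.54, (a₂/a₁)^(3/2) = 34.22.
T₂ = 1.645 × 34.22 = 56.30 h.

T₂ ≈ 56.30 h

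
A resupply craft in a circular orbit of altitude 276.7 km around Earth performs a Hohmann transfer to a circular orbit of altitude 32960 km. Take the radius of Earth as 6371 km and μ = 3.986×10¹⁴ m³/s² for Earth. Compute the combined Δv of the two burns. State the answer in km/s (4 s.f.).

Δv_total ≈ 3.856 km/s

r₁ = 6371 + 276.7 = 6647.7 km = 6.6477×10⁶ m.
r₂ = 6371 + 32960 = 39331 km = 3.9331×10⁷ m.
Transfer ellipse a_t = (r₁ + r₂)/2 = 2.299×10⁷ m.
At r₁: circular v_c1 = √(μ/r₁) = 7743 m/s; transfer-perigee v_p = √[μ(2/r₁ − 1/a_t)] = 10130 m/s.
Δv₁ = v_p − v_c1 = 2385 m/s.
At r₂: circular v_c2 = √(μ/r₂) = 3183 m/s; transfer-apogee v_a = √[μ(2/r₂ − 1/a_t)] = 1712 m/s.
Δv₂ = v_c2 − v_a = 1472 m/s.
Total Δv = Δv₁ + Δv₂ = 3856 m/s = 3.856 km/s.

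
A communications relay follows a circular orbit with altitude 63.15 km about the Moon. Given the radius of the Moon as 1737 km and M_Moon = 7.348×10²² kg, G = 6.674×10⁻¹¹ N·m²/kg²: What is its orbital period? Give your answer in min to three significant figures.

T ≈ 114 min

μ = GM = 6.674×10⁻¹¹ × 7.348×10²² = 4.904×10¹² m³/s².
r = 1737 + 63.15 = 1800.2 km = 1.8002×10⁶ m.
Kepler's third law: T = 2π√(r³/μ) = 2π√((1.800×10⁶)³ / 4.904×10¹²).
r³/μ = 1.190×10⁶ s², so T = 2π × 1.091×10³ = 6.853×10³ s.
Converting: 6.853×10³ s ÷ 60.00 = 114.2 min.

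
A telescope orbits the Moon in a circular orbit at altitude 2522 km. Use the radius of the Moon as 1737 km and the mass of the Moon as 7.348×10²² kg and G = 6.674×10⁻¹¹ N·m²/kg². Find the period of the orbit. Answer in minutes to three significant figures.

μ = GM = 6.674×10⁻¹¹ × 7.348×10²² = 4.904×10¹² m³/s².
r = 1737 + 2522 = 4259.0 km = 4.2590×10⁶ m.
Kepler's third law: T = 2π√(r³/μ) = 2π√((4.259×10⁶)³ / 4.904×10¹²).
r³/μ = 1.575×10⁷ s², so T = 2π × 3.969×10³ = 2.494×10⁴ s.
Converting: 2.494×10⁴ s ÷ 60.00 = 415.6 minutes.

T ≈ 416 minutes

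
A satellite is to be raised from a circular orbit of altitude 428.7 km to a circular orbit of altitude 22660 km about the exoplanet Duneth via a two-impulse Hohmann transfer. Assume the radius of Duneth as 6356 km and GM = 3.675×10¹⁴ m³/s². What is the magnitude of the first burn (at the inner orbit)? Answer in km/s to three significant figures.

r₁ = 6356 + 428.7 = 6784.7 km = 6.7847×10⁶ m.
r₂ = 6356 + 22660 = 29016 km = 2.9016×10⁷ m.
Transfer ellipse a_t = (r₁ + r₂)/2 = 1.790×10⁷ m.
At r₁: circular v_c1 = √(μ/r₁) = 7360 m/s; transfer-periapsis v_p = √[μ(2/r₁ − 1/a_t)] = 9370 m/s.
Δv₁ = v_p − v_c1 = 2010 m/s.
= 2.010 km/s.

Δv ≈ 2.01 km/s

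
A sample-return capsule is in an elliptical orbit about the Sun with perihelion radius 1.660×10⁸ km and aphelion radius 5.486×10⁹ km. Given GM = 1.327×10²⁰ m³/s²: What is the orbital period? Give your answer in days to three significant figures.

Semi-major axis a = (r_p + r_a)/2 = (1.6600×10⁸ + 5.4860×10⁹)/2 = 2.8260×10⁹ km = 2.826×10¹² m.
By Kepler's third law T = 2π√(a³/μ) = 2π × 4.124×10⁸ = 2.591×10⁹ s.
= 29990 days.

T ≈ 30000 days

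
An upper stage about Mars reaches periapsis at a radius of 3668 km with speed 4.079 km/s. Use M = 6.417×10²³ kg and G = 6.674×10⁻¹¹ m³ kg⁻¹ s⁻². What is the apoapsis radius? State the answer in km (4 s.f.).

μ = GM = 6.674×10⁻¹¹ × 6.417×10²³ = 4.283×10¹³ m³/s².
r_p = 3.668×10⁶ m.
Specific energy ε = v²/2 − μ/r = -3.357×10⁶ J/kg, so a = −μ/(2ε) = 6.379×10⁶ m.
The apsides satisfy r_p + r_a = 2a, so the apoapsis radius is 2a − r_p = 9.091×10⁶ m = 9090.5 km.

apoapsis radius ≈ 9091 km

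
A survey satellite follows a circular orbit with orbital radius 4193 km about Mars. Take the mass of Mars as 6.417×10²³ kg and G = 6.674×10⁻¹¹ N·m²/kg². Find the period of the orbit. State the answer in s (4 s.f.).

μ = GM = 6.674×10⁻¹¹ × 6.417×10²³ = 4.283×10¹³ m³/s².
r = 4193 km = 4.193×10⁶ m.
Kepler's third law: T = 2π√(r³/μ) = 2π√((4.193×10⁶)³ / 4.283×10¹³).
r³/μ = 1.721×10⁶ s², so T = 2π × 1.312×10³ = 8.243×10³ s.

T ≈ 8243 s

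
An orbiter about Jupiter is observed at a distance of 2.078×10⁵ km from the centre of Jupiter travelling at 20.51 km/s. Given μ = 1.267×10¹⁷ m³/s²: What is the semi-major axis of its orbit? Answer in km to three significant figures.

a ≈ 1.59×10⁵ km

r = 2.078×10⁸ m.
Vis-viva rearranged: 1/a = 2/r − v²/μ = 9.625×10⁻⁹ − 3.320×10⁻⁹ = 6.305×10⁻⁹ m⁻¹.
a = 1.586×10⁸ m = 1.5862×10⁵ km.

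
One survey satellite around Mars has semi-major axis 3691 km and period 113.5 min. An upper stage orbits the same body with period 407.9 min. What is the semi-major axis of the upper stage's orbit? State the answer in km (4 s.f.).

Kepler's third law: a³ ∝ T², so a₂ = a₁ (T₂/T₁)^(2/3).
T₂/T₁ = 3.594, (T₂/T₁)^(2/3) = 2.346.
a₂ = 3691 × 2.346 = 8660 km.

a₂ ≈ 8660 km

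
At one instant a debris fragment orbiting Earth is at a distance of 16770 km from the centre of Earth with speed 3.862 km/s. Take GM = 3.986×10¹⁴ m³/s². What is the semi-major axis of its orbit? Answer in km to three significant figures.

r = 1.677×10⁷ m.
Vis-viva rearranged: 1/a = 2/r − v²/μ = 1.193×10⁻⁷ − 3.742×10⁻⁸ = 8.184×10⁻⁸ m⁻¹.
a = 1.222×10⁷ m = 12219 km.

a ≈ 12200 km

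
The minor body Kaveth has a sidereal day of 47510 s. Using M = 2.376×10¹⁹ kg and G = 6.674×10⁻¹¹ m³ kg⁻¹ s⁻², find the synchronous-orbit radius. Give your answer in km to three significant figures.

μ = GM = 6.674×10⁻¹¹ × 2.376×10¹⁹ = 1.586×10⁹ m³/s².
A synchronous orbit has period T, so by Kepler's third law a = (μT²/4π²)^(1/3).
μT²/4π² = 1.586×10⁹ × (4.751×10⁴)² / 39.48 = 9.067×10¹⁶ m³.
a = 4.492×10⁵ m = 449.24 km.

r_sync ≈ 449 km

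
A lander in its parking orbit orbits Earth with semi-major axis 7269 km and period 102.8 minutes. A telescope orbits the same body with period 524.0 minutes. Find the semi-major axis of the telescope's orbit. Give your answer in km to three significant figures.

a₂ ≈ 21500 km

Kepler's third law: a³ ∝ T², so a₂ = a₁ (T₂/T₁)^(2/3).
T₂/T₁ = 5.097, (T₂/T₁)^(2/3) = 2.962.
a₂ = 7269 × 2.962 = 21530 km.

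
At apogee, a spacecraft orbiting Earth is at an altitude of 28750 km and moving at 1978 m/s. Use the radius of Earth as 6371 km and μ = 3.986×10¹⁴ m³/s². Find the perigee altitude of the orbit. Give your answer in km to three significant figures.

r_a = 6371 + 28750 = 35121 km = 3.512×10⁷ m.
Specific energy ε = v²/2 − μ/r = -9.393×10⁶ J/kg, so a = −μ/(2ε) = 2.122×10⁷ m.
The apsides satisfy r_p + r_a = 2a, so the perigee radius is 2a − r_a = 7.314×10⁶ m = 7314.4 km.
Perigee altitude = 7314.4 − 6371 = 943.44 km.

perigee altitude ≈ 943 km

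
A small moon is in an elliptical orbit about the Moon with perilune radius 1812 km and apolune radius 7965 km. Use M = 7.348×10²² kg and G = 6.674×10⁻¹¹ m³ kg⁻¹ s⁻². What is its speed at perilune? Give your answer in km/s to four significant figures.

μ = GM = 6.674×10⁻¹¹ × 7.348×10²² = 4.904×10¹² m³/s².
Semi-major axis a = (r_p + r_a)/2 = 4888.5 km = 4.888×10⁶ m.
Vis-viva: v² = μ(2/r − 1/a) = 4.904×10¹² × (1.104×10⁻⁶ − 2.046×10⁻⁷) = 4.410×10⁶ m²/s².
v = 2100 m/s = 2.100 km/s.

v ≈ 2.100 km/s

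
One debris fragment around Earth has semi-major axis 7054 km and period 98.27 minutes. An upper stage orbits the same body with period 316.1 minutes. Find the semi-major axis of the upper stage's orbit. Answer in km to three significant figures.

a₂ ≈ 15400 km

Kepler's third law: a³ ∝ T², so a₂ = a₁ (T₂/T₁)^(2/3).
T₂/T₁ = 3.217, (T₂/T₁)^(2/3) = 2.179.
a₂ = 7054 × 2.179 = 15370 km.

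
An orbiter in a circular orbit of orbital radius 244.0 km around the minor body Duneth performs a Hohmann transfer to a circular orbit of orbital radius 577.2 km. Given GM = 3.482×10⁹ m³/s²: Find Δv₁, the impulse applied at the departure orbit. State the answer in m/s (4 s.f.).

r₁ = 244.0 km = 2.440×10⁵ m.
r₂ = 577.2 km = 5.772×10⁵ m.
Transfer ellipse a_t = (r₁ + r₂)/2 = 4.106×10⁵ m.
At r₁: circular v_c1 = √(μ/r₁) = 119.5 m/s; transfer-periapsis v_p = √[μ(2/r₁ − 1/a_t)] = 141.6 m/s.
Δv₁ = v_p − v_c1 = 22.18 m/s.

Δv ≈ 22.18 m/s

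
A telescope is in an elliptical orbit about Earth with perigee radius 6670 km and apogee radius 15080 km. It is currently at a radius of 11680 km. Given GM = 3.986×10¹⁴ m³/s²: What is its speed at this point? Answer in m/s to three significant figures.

Semi-major axis a = (r_p + r_a)/2 = 10875 km = 1.088×10⁷ m.
Vis-viva: v² = μ(2/r − 1/a) = 3.986×10¹⁴ × (1.712×10⁻⁷ − 9.195×10⁻⁸) = 3.160×10⁷ m²/s².
v = 5621 m/s.

v ≈ 5620 m/s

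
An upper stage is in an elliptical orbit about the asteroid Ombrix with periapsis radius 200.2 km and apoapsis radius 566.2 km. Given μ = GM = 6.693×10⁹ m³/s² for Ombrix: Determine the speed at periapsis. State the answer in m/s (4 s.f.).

Semi-major axis a = (r_p + r_a)/2 = 383.20 km = 3.832×10⁵ m.
Vis-viva: v² = μ(2/r − 1/a) = 6.693×10⁹ × (9.990×10⁻⁶ − 2.610×10⁻⁶) = 4.940×10⁴ m²/s².
v = 222.3 m/s.

v ≈ 222.3 m/s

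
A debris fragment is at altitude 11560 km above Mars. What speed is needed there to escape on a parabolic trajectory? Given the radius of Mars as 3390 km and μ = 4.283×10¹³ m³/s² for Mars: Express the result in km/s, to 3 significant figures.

v_esc ≈ 2.39 km/s

r = 3390 + 11560 = 14950 km = 1.4950×10⁷ m.
Escape speed v_esc = √(2μ/r) = √(2 × 4.283×10¹³ / 1.495×10⁷) = √(5.730×10⁶) = 2394 m/s.
= 2.394 km/s.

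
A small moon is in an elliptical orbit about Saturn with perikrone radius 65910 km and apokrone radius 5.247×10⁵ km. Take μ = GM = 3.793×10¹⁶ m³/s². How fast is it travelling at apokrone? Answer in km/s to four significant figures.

v ≈ 4.017 km/s

Semi-major axis a = (r_p + r_a)/2 = 2.9530×10⁵ km = 2.953×10⁸ m.
Vis-viva: v² = μ(2/r − 1/a) = 3.793×10¹⁶ × (3.812×10⁻⁹ − 3.386×10⁻⁹) = 1.613×10⁷ m²/s².
v = 4017 m/s = 4.017 km/s.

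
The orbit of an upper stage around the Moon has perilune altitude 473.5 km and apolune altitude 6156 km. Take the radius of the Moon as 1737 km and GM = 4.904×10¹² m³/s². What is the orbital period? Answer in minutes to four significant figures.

T ≈ 536.9 minutes

r_p = 1737 + 473.5 = 2210.5 km = 2.2105×10⁶ m.
r_a = 1737 + 6156 = 7893.0 km = 7.8930×10⁶ m.
Semi-major axis a = (r_p + r_a)/2 = (2210.5 + 7893.0)/2 = 5051.8 km = 5.052×10⁶ m.
By Kepler's third law T = 2π√(a³/μ) = 2π × 5.127×10³ = 3.222×10⁴ s.
= 536.9 minutes.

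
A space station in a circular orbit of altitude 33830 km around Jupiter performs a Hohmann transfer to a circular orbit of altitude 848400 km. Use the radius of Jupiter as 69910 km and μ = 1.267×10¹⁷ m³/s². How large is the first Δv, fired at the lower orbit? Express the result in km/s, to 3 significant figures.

r₁ = 69910 + 33830 = 103740 km = 1.0374×10⁸ m.
r₂ = 69910 + 848400 = 918310 km = 9.1831×10⁸ m.
Transfer ellipse a_t = (r₁ + r₂)/2 = 5.110×10⁸ m.
At r₁: circular v_c1 = √(μ/r₁) = 34950 m/s; transfer-perijove v_p = √[μ(2/r₁ − 1/a_t)] = 46850 m/s.
Δv₁ = v_p − v_c1 = 11900 m/s.
= 11.90 km/s.

Δv ≈ 11.9 km/s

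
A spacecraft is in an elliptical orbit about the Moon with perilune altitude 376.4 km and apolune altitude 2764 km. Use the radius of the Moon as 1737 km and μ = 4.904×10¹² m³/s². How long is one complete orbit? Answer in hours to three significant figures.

T ≈ 4.74 hours

r_p = 1737 + 376.4 = 2113.4 km = 2.1134×10⁶ m.
r_a = 1737 + 2764 = 4501.0 km = 4.5010×10⁶ m.
Semi-major axis a = (r_p + r_a)/2 = (2113.4 + 4501.0)/2 = 3307.2 km = 3.307×10⁶ m.
By Kepler's third law T = 2π√(a³/μ) = 2π × 2.716×10³ = 1.706×10⁴ s.
= 4.740 hours.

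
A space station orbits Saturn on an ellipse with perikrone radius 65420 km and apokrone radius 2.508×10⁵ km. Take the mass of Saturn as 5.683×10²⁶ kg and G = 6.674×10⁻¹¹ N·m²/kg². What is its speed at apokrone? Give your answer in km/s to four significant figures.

v ≈ 7.910 km/s

μ = GM = 6.674×10⁻¹¹ × 5.683×10²⁶ = 3.793×10¹⁶ m³/s².
Semi-major axis a = (r_p + r_a)/2 = 1.5811×10⁵ km = 1.581×10⁸ m.
Vis-viva: v² = μ(2/r − 1/a) = 3.793×10¹⁶ × (7.974×10⁻⁹ − 6.325×10⁻⁹) = 6.257×10⁷ m²/s².
v = 7910 m/s = 7.910 km/s.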